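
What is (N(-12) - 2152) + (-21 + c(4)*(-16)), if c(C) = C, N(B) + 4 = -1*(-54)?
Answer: -2187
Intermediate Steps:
N(B) = 50 (N(B) = -4 - 1*(-54) = -4 + 54 = 50)
(N(-12) - 2152) + (-21 + c(4)*(-16)) = (50 - 2152) + (-21 + 4*(-16)) = -2102 + (-21 - 64) = -2102 - 85 = -2187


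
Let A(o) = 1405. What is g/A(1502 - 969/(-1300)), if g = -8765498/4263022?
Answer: -4382749/2994772955 ≈ -0.0014635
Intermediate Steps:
g = -4382749/2131511 (g = -8765498*1/4263022 = -4382749/2131511 ≈ -2.0562)
g/A(1502 - 969/(-1300)) = -4382749/2131511/1405 = -4382749/2131511*1/1405 = -4382749/2994772955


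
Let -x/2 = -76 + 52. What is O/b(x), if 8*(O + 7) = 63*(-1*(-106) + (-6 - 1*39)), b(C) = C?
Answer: 3787/384 ≈ 9.8620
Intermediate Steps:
x = 48 (x = -2*(-76 + 52) = -2*(-24) = 48)
O = 3787/8 (O = -7 + (63*(-1*(-106) + (-6 - 1*39)))/8 = -7 + (63*(106 + (-6 - 39)))/8 = -7 + (63*(106 - 45))/8 = -7 + (63*61)/8 = -7 + (⅛)*3843 = -7 + 3843/8 = 3787/8 ≈ 473.38)
O/b(x) = (3787/8)/48 = (3787/8)*(1/48) = 3787/384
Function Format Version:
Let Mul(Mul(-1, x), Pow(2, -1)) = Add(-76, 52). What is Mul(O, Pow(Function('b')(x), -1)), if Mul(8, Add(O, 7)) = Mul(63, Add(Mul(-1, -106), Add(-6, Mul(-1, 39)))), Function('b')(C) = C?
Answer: Rational(3787, 384) ≈ 9.8620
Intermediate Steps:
x = 48 (x = Mul(-2, Add(-76, 52)) = Mul(-2, -24) = 48)
O = Rational(3787, 8) (O = Add(-7, Mul(Rational(1, 8), Mul(63, Add(Mul(-1, -106), Add(-6, Mul(-1, 39)))))) = Add(-7, Mul(Rational(1, 8), Mul(63, Add(106, Add(-6, -39))))) = Add(-7, Mul(Rational(1, 8), Mul(63, Add(106, -45)))) = Add(-7, Mul(Rational(1, 8), Mul(63, 61))) = Add(-7, Mul(Rational(1, 8), 3843)) = Add(-7, Rational(3843, 8)) = Rational(3787, 8) ≈ 473.38)
Mul(O, Pow(Function('b')(x), -1)) = Mul(Rational(3787, 8), Pow(48, -1)) = Mul(Rational(3787, 8), Rational(1, 48)) = Rational(3787, 384)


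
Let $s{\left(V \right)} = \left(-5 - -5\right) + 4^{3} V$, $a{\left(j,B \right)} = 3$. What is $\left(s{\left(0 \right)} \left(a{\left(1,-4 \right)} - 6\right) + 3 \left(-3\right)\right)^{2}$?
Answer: $81$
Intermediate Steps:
$s{\left(V \right)} = 64 V$ ($s{\left(V \right)} = \left(-5 + 5\right) + 64 V = 0 + 64 V = 64 V$)
$\left(s{\left(0 \right)} \left(a{\left(1,-4 \right)} - 6\right) + 3 \left(-3\right)\right)^{2} = \left(64 \cdot 0 \left(3 - 6\right) + 3 \left(-3\right)\right)^{2} = \left(0 \left(-3\right) - 9\right)^{2} = \left(0 - 9\right)^{2} = \left(-9\right)^{2} = 81$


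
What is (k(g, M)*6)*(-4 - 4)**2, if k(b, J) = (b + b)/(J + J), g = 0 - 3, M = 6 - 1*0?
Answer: -192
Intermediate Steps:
M = 6 (M = 6 + 0 = 6)
g = -3
k(b, J) = b/J (k(b, J) = (2*b)/((2*J)) = (2*b)*(1/(2*J)) = b/J)
(k(g, M)*6)*(-4 - 4)**2 = (-3/6*6)*(-4 - 4)**2 = (-3*1/6*6)*(-8)**2 = -1/2*6*64 = -3*64 = -192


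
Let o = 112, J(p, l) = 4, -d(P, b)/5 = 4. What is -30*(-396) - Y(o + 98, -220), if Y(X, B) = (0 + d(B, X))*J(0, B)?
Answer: 11960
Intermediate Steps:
d(P, b) = -20 (d(P, b) = -5*4 = -20)
Y(X, B) = -80 (Y(X, B) = (0 - 20)*4 = -20*4 = -80)
-30*(-396) - Y(o + 98, -220) = -30*(-396) - 1*(-80) = 11880 + 80 = 11960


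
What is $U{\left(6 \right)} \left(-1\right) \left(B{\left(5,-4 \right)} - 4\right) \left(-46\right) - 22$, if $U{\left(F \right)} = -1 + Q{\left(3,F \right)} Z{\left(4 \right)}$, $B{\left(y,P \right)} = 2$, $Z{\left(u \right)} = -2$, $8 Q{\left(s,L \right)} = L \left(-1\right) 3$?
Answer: $-344$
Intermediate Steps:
$Q{\left(s,L \right)} = - \frac{3 L}{8}$ ($Q{\left(s,L \right)} = \frac{L \left(-1\right) 3}{8} = \frac{- L 3}{8} = \frac{\left(-3\right) L}{8} = - \frac{3 L}{8}$)
$U{\left(F \right)} = -1 + \frac{3 F}{4}$ ($U{\left(F \right)} = -1 + - \frac{3 F}{8} \left(-2\right) = -1 + \frac{3 F}{4}$)
$U{\left(6 \right)} \left(-1\right) \left(B{\left(5,-4 \right)} - 4\right) \left(-46\right) - 22 = \left(-1 + \frac{3}{4} \cdot 6\right) \left(-1\right) \left(2 - 4\right) \left(-46\right) - 22 = \left(-1 + \frac{9}{2}\right) \left(-1\right) \left(-2\right) \left(-46\right) - 22 = \frac{7}{2} \left(-1\right) \left(-2\right) \left(-46\right) - 22 = \left(- \frac{7}{2}\right) \left(-2\right) \left(-46\right) - 22 = 7 \left(-46\right) - 22 = -322 - 22 = -344$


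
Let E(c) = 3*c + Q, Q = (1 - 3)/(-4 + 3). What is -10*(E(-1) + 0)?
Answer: 10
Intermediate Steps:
Q = 2 (Q = -2/(-1) = -2*(-1) = 2)
E(c) = 2 + 3*c (E(c) = 3*c + 2 = 2 + 3*c)
-10*(E(-1) + 0) = -10*((2 + 3*(-1)) + 0) = -10*((2 - 3) + 0) = -10*(-1 + 0) = -10*(-1) = 10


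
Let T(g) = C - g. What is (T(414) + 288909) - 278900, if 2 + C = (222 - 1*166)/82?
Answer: 393341/41 ≈ 9593.7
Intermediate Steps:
C = -54/41 (C = -2 + (222 - 1*166)/82 = -2 + (222 - 166)*(1/82) = -2 + 56*(1/82) = -2 + 28/41 = -54/41 ≈ -1.3171)
T(g) = -54/41 - g
(T(414) + 288909) - 278900 = ((-54/41 - 1*414) + 288909) - 278900 = ((-54/41 - 414) + 288909) - 278900 = (-17028/41 + 288909) - 278900 = 11828241/41 - 278900 = 393341/41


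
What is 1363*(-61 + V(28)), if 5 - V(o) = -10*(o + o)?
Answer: 686952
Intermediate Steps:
V(o) = 5 + 20*o (V(o) = 5 - (-10)*(o + o) = 5 - (-10)*2*o = 5 - (-20)*o = 5 + 20*o)
1363*(-61 + V(28)) = 1363*(-61 + (5 + 20*28)) = 1363*(-61 + (5 + 560)) = 1363*(-61 + 565) = 1363*504 = 686952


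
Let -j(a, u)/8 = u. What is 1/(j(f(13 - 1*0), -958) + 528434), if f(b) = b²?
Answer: 1/536098 ≈ 1.8653e-6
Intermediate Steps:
j(a, u) = -8*u
1/(j(f(13 - 1*0), -958) + 528434) = 1/(-8*(-958) + 528434) = 1/(7664 + 528434) = 1/536098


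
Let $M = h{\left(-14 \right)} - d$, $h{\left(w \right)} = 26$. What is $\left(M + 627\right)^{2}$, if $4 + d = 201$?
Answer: $207936$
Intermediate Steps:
$d = 197$ ($d = -4 + 201 = 197$)
$M = -171$ ($M = 26 - 197 = -171$)
$\left(M + 627\right)^{2} = \left(-171 + 627\right)^{2} = 456^{2} = 207936$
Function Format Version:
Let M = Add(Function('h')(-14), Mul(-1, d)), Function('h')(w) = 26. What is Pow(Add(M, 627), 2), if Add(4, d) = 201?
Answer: 207936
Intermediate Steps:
d = 197 (d = Add(-4, 201) = 197)
M = -171 (M = Add(26, Mul(-1, 197)) = Add(26, -197) = -171)
Pow(Add(M, 627), 2) = Pow(Add(-171, 627), 2) = Pow(456, 2) = 207936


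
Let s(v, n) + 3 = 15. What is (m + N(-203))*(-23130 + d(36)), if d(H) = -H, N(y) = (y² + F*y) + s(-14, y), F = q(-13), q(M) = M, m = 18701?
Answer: -1449288126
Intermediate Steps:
s(v, n) = 12 (s(v, n) = -3 + 15 = 12)
F = -13
N(y) = 12 + y² - 13*y (N(y) = (y² - 13*y) + 12 = 12 + y² - 13*y)
(m + N(-203))*(-23130 + d(36)) = (18701 + (12 + (-203)² - 13*(-203)))*(-23130 - 1*36) = (18701 + (12 + 41209 + 2639))*(-23130 - 36) = (18701 + 43860)*(-23166) = 62561*(-23166) = -1449288126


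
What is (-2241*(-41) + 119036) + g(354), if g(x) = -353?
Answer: 210564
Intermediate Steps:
(-2241*(-41) + 119036) + g(354) = (-2241*(-41) + 119036) - 353 = (91881 + 119036) - 353 = 210917 - 353 = 210564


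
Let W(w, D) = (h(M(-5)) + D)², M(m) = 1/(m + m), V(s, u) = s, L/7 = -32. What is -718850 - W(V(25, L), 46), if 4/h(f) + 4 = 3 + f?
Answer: -87198006/121 ≈ -7.2065e+5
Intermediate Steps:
L = -224 (L = 7*(-32) = -224)
M(m) = 1/(2*m)
h(f) = 4/(-1 + f) (h(f) = 4/(-4 + (3 + f)) = 4/(-1 + f))
W(w, D) = (-40/11 + D)² (W(w, D) = (4/(-1 + (½)/(-5)) + D)² = (4/(-1 + (½)*(-⅕)) + D)² = (4/(-1 - ⅒) + D)² = (4/(-11/10) + D)² = (4*(-10/11) + D)² = (-40/11 + D)²)
-718850 - W(V(25, L), 46) = -718850 - (-40 + 11*46)²/121 = -718850 - (-40 + 506)²/121 = -718850 - 466²/121 = -718850 - 217156/121 = -87198006/121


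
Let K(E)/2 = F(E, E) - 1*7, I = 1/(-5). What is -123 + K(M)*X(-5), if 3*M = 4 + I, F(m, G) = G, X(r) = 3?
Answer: -787/5 ≈ -157.40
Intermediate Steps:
I = -⅕ ≈ -0.20000
M = 19/15 (M = (4 - ⅕)/3 = (⅓)*(19/5) = 19/15 ≈ 1.2667)
K(E) = -14 + 2*E (K(E) = 2*(E - 1*7) = 2*(E - 7) = 2*(-7 + E) = -14 + 2*E)
-123 + K(M)*X(-5) = -123 + (-14 + 2*(19/15))*3 = -123 + (-14 + 38/15)*3 = -123 - 172/15*3 = -123 - 172/5 = -787/5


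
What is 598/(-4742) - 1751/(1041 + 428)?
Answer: -4590852/3482999 ≈ -1.3181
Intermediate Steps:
598/(-4742) - 1751/(1041 + 428) = 598*(-1/4742) - 1751/1469 = -299/2371 - 1751*1/1469 = -299/2371 - 1751/1469 = -4590852/3482999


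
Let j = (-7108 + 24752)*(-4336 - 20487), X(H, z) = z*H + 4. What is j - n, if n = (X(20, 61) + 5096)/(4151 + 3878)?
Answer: -3516517435668/8029 ≈ -4.3798e+8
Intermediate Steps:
X(H, z) = 4 + H*z (X(H, z) = H*z + 4 = 4 + H*z)
n = 6320/8029 (n = ((4 + 20*61) + 5096)/(4151 + 3878) = ((4 + 1220) + 5096)/8029 = (1224 + 5096)*(1/8029) = 6320*(1/8029) = 6320/8029 ≈ 0.78715)
j = -437977012 (j = 17644*(-24823) = -437977012)
j - n = -437977012 - 1*6320/8029 = -437977012 - 6320/8029 = -3516517435668/8029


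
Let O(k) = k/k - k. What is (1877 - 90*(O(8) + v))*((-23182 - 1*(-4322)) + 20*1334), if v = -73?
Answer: 70982140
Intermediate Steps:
O(k) = 1 - k
(1877 - 90*(O(8) + v))*((-23182 - 1*(-4322)) + 20*1334) = (1877 - 90*((1 - 1*8) - 73))*((-23182 - 1*(-4322)) + 20*1334) = (1877 - 90*((1 - 8) - 73))*((-23182 + 4322) + 26680) = (1877 - 90*(-7 - 73))*(-18860 + 26680) = (1877 - 90*(-80))*7820 = (1877 + 7200)*7820 = 9077*7820 = 70982140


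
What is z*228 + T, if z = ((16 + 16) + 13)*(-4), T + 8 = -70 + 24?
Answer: -41094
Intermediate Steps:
T = -54 (T = -8 + (-70 + 24) = -8 - 46 = -54)
z = -180 (z = (32 + 13)*(-4) = 45*(-4) = -180)
z*228 + T = -180*228 - 54 = -41040 - 54 = -41094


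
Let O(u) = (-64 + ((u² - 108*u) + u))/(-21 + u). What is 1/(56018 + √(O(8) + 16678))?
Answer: 364117/20396997271 - √2829710/40793994542 ≈ 1.7810e-5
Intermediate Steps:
O(u) = (-64 + u² - 107*u)/(-21 + u) (O(u) = (-64 + (u² - 107*u))/(-21 + u) = (-64 + u² - 107*u)/(-21 + u))
1/(56018 + √(O(8) + 16678)) = 1/(56018 + √((-64 + 8² - 107*8)/(-21 + 8) + 16678)) = 1/(56018 + √((-64 + 64 - 856)/(-13) + 16678)) = 1/(56018 + √(-1/13*(-856) + 16678)) = 1/(56018 + √(856/13 + 16678)) = 1/(56018 + √(217670/13)) = 1/(56018 + √2829710/13)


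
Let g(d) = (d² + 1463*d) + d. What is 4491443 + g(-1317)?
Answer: 4297844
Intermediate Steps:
g(d) = d² + 1464*d
4491443 + g(-1317) = 4491443 - 1317*(1464 - 1317) = 4491443 - 1317*147 = 4491443 - 193599 = 4297844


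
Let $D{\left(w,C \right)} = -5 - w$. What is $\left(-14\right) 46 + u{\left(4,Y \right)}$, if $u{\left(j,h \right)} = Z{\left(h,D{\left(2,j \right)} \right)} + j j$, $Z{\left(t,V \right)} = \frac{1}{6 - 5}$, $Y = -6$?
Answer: $-627$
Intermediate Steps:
$Z{\left(t,V \right)} = 1$ ($Z{\left(t,V \right)} = 1^{-1} = 1$)
$u{\left(j,h \right)} = 1 + j^{2}$ ($u{\left(j,h \right)} = 1 + j j = 1 + j^{2}$)
$\left(-14\right) 46 + u{\left(4,Y \right)} = \left(-14\right) 46 + \left(1 + 4^{2}\right) = -644 + \left(1 + 16\right) = -644 + 17 = -627$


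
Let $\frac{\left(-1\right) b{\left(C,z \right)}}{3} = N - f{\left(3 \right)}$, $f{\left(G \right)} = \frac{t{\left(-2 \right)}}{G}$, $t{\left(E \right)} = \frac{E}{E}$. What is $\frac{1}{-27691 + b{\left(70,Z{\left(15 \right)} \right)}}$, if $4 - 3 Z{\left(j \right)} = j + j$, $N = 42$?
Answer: $- \frac{1}{27816} \approx -3.5951 \cdot 10^{-5}$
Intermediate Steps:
$t{\left(E \right)} = 1$
$f{\left(G \right)} = \frac{1}{G}$ ($f{\left(G \right)} = 1 \frac{1}{G} = \frac{1}{G}$)
$Z{\left(j \right)} = \frac{4}{3} - \frac{2 j}{3}$ ($Z{\left(j \right)} = \frac{4}{3} - \frac{j + j}{3} = \frac{4}{3} - \frac{2 j}{3}$)
$b{\left(C,z \right)} = -125$ ($b{\left(C,z \right)} = - 3 \left(42 - \frac{1}{3}\right) = \left(-3\right) \frac{125}{3} = -125$)
$\frac{1}{-27691 + b{\left(70,Z{\left(15 \right)} \right)}} = \frac{1}{-27691 - 125} = \frac{1}{-27816} = - \frac{1}{27816}$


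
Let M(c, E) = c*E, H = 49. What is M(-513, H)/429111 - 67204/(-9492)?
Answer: 264809030/37714089 ≈ 7.0215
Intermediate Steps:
M(c, E) = E*c
M(-513, H)/429111 - 67204/(-9492) = (49*(-513))/429111 - 67204/(-9492) = -25137*1/429111 - 67204*(-1/9492) = -931/15893 + 16801/2373 = 264809030/37714089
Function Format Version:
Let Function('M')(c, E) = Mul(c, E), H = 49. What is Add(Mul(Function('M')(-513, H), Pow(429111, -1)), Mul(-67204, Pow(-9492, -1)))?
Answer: Rational(264809030, 37714089) ≈ 7.0215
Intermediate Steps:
Function('M')(c, E) = Mul(E, c)
Add(Mul(Function('M')(-513, H), Pow(429111, -1)), Mul(-67204, Pow(-9492, -1))) = Add(Mul(Mul(49, -513), Pow(429111, -1)), Mul(-67204, Pow(-9492, -1))) = Add(Mul(-25137, Rational(1, 429111)), Mul(-67204, Rational(-1, 9492))) = Add(Rational(-931, 15893), Rational(16801, 2373)) = Rational(264809030, 37714089)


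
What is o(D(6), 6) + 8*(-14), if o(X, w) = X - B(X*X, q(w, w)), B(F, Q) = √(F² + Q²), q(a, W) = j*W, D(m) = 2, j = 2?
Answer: -110 - 4*√10 ≈ -122.65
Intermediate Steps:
q(a, W) = 2*W
o(X, w) = X - √(X⁴ + 4*w²) (o(X, w) = X - √((X*X)² + (2*w)²) = X - √((X²)² + 4*w²) = X - √(X⁴ + 4*w²))
o(D(6), 6) + 8*(-14) = (2 - √(2⁴ + 4*6²)) + 8*(-14) = (2 - √(16 + 4*36)) - 112 = (2 - √(16 + 144)) - 112 = (2 - √160) - 112 = (2 - 4*√10) - 112 = -110 - 4*√10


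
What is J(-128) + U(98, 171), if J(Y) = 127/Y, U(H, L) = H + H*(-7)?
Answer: -75391/128 ≈ -588.99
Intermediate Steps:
U(H, L) = -6*H (U(H, L) = H - 7*H = -6*H)
J(-128) + U(98, 171) = 127/(-128) - 6*98 = 127*(-1/128) - 588 = -127/128 - 588 = -75391/128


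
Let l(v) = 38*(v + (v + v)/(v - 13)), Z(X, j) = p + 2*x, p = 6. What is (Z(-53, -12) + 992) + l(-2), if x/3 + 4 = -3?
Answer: 13352/15 ≈ 890.13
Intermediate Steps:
x = -21 (x = -12 + 3*(-3) = -12 - 9 = -21)
Z(X, j) = -36 (Z(X, j) = 6 + 2*(-21) = 6 - 42 = -36)
l(v) = 38*v + 76*v/(-13 + v) (l(v) = 38*(v + (2*v)/(-13 + v)) = 38*(v + 2*v/(-13 + v)) = 38*v + 76*v/(-13 + v))
(Z(-53, -12) + 992) + l(-2) = (-36 + 992) + 38*(-2)*(-11 - 2)/(-13 - 2) = 956 + 38*(-2)*(-13)/(-15) = 956 + 38*(-2)*(-1/15)*(-13) = 956 - 988/15 = 13352/15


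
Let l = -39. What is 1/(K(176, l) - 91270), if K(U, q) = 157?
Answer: -1/91113 ≈ -1.0975e-5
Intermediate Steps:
1/(K(176, l) - 91270) = 1/(157 - 91270) = 1/(-91113) = -1/91113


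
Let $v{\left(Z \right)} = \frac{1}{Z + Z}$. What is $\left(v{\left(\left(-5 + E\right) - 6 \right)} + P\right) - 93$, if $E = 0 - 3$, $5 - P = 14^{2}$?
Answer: $- \frac{7953}{28} \approx -284.04$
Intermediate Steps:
$P = -191$ ($P = 5 - 14^{2} = 5 - 196 = -191$)
$E = -3$
$v{\left(Z \right)} = \frac{1}{2 Z}$
$\left(v{\left(\left(-5 + E\right) - 6 \right)} + P\right) - 93 = \left(\frac{1}{2 \left(\left(-5 - 3\right) - 6\right)} - 191\right) - 93 = \left(\frac{1}{2 \left(-8 - 6\right)} - 191\right) - 93 = \left(\frac{1}{2 \left(-14\right)} - 191\right) - 93 = \left(\frac{1}{2} \left(- \frac{1}{14}\right) - 191\right) - 93 = \left(- \frac{1}{28} - 191\right) - 93 = - \frac{5349}{28} - 93 = - \frac{7953}{28}$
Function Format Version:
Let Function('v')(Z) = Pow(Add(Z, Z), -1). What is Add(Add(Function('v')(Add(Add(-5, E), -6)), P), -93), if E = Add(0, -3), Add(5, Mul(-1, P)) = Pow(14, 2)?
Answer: Rational(-7953, 28) ≈ -284.04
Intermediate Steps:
P = -191 (P = Add(5, Mul(-1, Pow(14, 2))) = Add(5, Mul(-1, 196)) = Add(5, -196) = -191)
E = -3
Function('v')(Z) = Mul(Rational(1, 2), Pow(Z, -1)) (Function('v')(Z) = Pow(Mul(2, Z), -1) = Mul(Rational(1, 2), Pow(Z, -1)))
Add(Add(Function('v')(Add(Add(-5, E), -6)), P), -93) = Add(Add(Mul(Rational(1, 2), Pow(Add(Add(-5, -3), -6), -1)), -191), -93) = Add(Add(Mul(Rational(1, 2), Pow(Add(-8, -6), -1)), -191), -93) = Add(Add(Mul(Rational(1, 2), Pow(-14, -1)), -191), -93) = Add(Add(Mul(Rational(1, 2), Rational(-1, 14)), -191), -93) = Add(Add(Rational(-1, 28), -191), -93) = Add(Rational(-5349, 28), -93) = Rational(-7953, 28)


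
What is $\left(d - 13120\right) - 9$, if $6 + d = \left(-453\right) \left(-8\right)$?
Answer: $-9511$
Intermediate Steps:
$d = 3618$ ($d = -6 - -3624 = -6 + 3624 = 3618$)
$\left(d - 13120\right) - 9 = \left(3618 - 13120\right) - 9 = -9502 - 9 = -9511$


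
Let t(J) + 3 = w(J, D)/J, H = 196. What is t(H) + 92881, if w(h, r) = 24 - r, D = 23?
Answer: 18204089/196 ≈ 92878.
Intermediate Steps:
t(J) = -3 + 1/J (t(J) = -3 + (24 - 1*23)/J = -3 + (24 - 23)/J = -3 + 1/J)
t(H) + 92881 = (-3 + 1/196) + 92881 = -587/196 + 92881 = 18204089/196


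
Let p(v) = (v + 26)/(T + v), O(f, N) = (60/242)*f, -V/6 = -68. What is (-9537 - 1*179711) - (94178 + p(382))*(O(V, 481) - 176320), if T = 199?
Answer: 1166706446204832/70301 ≈ 1.6596e+10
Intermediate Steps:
V = 408 (V = -6*(-68) = 408)
O(f, N) = 30*f/121 (O(f, N) = (60*(1/242))*f = 30*f/121)
p(v) = (26 + v)/(199 + v) (p(v) = (v + 26)/(199 + v) = (26 + v)/(199 + v))
(-9537 - 1*179711) - (94178 + p(382))*(O(V, 481) - 176320) = (-9537 - 1*179711) - (94178 + (26 + 382)/(199 + 382))*((30/121)*408 - 176320) = (-9537 - 179711) - (94178 + 408/581)*(12240/121 - 176320) = -189248 - (94178 + (1/581)*408)*(-21322480)/121 = -189248 - (94178 + 408/581)*(-21322480)/121 = -189248 - 54717826*(-21322480)/(581*121) = -189248 - 1*(-1166719750528480/70301) = -189248 + 1166719750528480/70301 = 1166706446204832/70301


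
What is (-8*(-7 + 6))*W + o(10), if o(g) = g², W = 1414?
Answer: 11412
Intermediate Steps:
(-8*(-7 + 6))*W + o(10) = -8*(-7 + 6)*1414 + 10² = -8*(-1)*1414 + 100 = 8*1414 + 100 = 11312 + 100 = 11412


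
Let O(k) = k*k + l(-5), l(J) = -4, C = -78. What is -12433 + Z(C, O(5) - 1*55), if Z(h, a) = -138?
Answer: -12571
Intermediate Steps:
O(k) = -4 + k**2 (O(k) = k*k - 4 = k**2 - 4 = -4 + k**2)
-12433 + Z(C, O(5) - 1*55) = -12433 - 138 = -12571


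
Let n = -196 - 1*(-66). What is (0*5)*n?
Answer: 0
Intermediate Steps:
n = -130 (n = -196 + 66 = -130)
(0*5)*n = (0*5)*(-130) = 0*(-130) = 0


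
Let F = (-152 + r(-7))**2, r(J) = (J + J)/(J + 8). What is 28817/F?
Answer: 28817/27556 ≈ 1.0458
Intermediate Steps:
r(J) = 2*J/(8 + J) (r(J) = (2*J)/(8 + J) = 2*J/(8 + J))
F = 27556 (F = (-152 + 2*(-7)/(8 - 7))**2 = (-152 + 2*(-7)/1)**2 = (-152 + 2*(-7)*1)**2 = (-152 - 14)**2 = (-166)**2 = 27556)
28817/F = 28817/27556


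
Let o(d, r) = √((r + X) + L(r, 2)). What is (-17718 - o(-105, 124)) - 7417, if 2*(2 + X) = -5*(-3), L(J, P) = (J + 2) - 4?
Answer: -25135 - √1006/2 ≈ -25151.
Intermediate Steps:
L(J, P) = -2 + J (L(J, P) = (2 + J) - 4 = -2 + J)
X = 11/2 (X = -2 + (-5*(-3))/2 = -2 + (½)*15 = -2 + 15/2 = 11/2 ≈ 5.5000)
o(d, r) = √(7/2 + 2*r) (o(d, r) = √((r + 11/2) + (-2 + r)) = √((11/2 + r) + (-2 + r)) = √(7/2 + 2*r))
(-17718 - o(-105, 124)) - 7417 = (-17718 - √(14 + 8*124)/2) - 7417 = (-17718 - √(14 + 992)/2) - 7417 = (-17718 - √1006/2) - 7417 = -25135 - √1006/2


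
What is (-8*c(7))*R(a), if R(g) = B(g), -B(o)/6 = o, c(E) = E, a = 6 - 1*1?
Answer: 1680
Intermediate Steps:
a = 5 (a = 6 - 1 = 5)
B(o) = -6*o
R(g) = -6*g
(-8*c(7))*R(a) = (-8*7)*(-6*5) = -56*(-30) = 1680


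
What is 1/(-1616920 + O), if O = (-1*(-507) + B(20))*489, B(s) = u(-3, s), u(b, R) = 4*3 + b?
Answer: -1/1364596 ≈ -7.3282e-7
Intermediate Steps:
u(b, R) = 12 + b
B(s) = 9 (B(s) = 12 - 3 = 9)
O = 252324 (O = (-1*(-507) + 9)*489 = (507 + 9)*489 = 516*489 = 252324)
1/(-1616920 + O) = 1/(-1616920 + 252324) = 1/(-1364596) = -1/1364596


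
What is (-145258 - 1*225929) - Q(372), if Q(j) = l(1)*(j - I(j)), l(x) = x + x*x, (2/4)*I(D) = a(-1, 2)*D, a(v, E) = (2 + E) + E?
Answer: -363003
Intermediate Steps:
a(v, E) = 2 + 2*E
I(D) = 12*D (I(D) = 2*((2 + 2*2)*D) = 2*((2 + 4)*D) = 2*(6*D) = 12*D)
l(x) = x + x²
Q(j) = -22*j (Q(j) = (1*(1 + 1))*(j - 12*j) = (1*2)*(j - 12*j) = 2*(-11*j) = -22*j)
(-145258 - 1*225929) - Q(372) = (-145258 - 1*225929) - (-22)*372 = (-145258 - 225929) - 1*(-8184) = -371187 + 8184 = -363003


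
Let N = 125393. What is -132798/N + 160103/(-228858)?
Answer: -50467680163/28697191194 ≈ -1.7586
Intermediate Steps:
-132798/N + 160103/(-228858) = -132798/125393 + 160103/(-228858) = -132798*1/125393 + 160103*(-1/228858) = -132798/125393 - 160103/228858 = -50467680163/28697191194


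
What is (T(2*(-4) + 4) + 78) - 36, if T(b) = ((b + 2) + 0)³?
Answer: 34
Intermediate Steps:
T(b) = (2 + b)³ (T(b) = ((2 + b) + 0)³ = (2 + b)³)
(T(2*(-4) + 4) + 78) - 36 = ((2 + (2*(-4) + 4))³ + 78) - 36 = ((2 + (-8 + 4))³ + 78) - 36 = ((2 - 4)³ + 78) - 36 = ((-2)³ + 78) - 36 = (-8 + 78) - 36 = 70 - 36 = 34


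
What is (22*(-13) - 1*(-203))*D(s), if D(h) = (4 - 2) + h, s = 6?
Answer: -664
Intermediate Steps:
D(h) = 2 + h
(22*(-13) - 1*(-203))*D(s) = (22*(-13) - 1*(-203))*(2 + 6) = (-286 + 203)*8 = -83*8 = -664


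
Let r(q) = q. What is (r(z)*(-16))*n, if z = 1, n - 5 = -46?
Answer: 656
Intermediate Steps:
n = -41 (n = 5 - 46 = -41)
(r(z)*(-16))*n = (1*(-16))*(-41) = -16*(-41) = 656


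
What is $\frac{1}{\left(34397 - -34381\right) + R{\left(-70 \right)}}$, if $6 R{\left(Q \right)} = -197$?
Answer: $\frac{6}{412471} \approx 1.4546 \cdot 10^{-5}$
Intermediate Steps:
$R{\left(Q \right)} = - \frac{197}{6}$ ($R{\left(Q \right)} = \frac{1}{6} \left(-197\right) = - \frac{197}{6}$)
$\frac{1}{\left(34397 - -34381\right) + R{\left(-70 \right)}} = \frac{1}{\left(34397 - -34381\right) - \frac{197}{6}} = \frac{1}{\left(34397 + 34381\right) - \frac{197}{6}} = \frac{1}{68778 - \frac{197}{6}} = \frac{1}{\frac{412471}{6}} = \frac{6}{412471}$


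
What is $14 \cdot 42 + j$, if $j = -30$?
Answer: $558$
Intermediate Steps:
$14 \cdot 42 + j = 14 \cdot 42 - 30 = 588 - 30 = 558$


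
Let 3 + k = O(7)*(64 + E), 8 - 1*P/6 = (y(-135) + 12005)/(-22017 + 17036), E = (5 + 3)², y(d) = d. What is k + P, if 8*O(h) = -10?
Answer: -501595/4981 ≈ -100.70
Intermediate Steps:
O(h) = -5/4 (O(h) = (⅛)*(-10) = -5/4)
E = 64 (E = 8² = 64)
P = 310308/4981 (P = 48 - 6*(-135 + 12005)/(-22017 + 17036) = 48 - 71220/(-4981) = 48 - 71220*(-1)/4981 = 48 - 6*(-11870/4981) = 48 + 71220/4981 = 310308/4981 ≈ 62.298)
k = -163 (k = -3 - 5*(64 + 64)/4 = -3 - 5/4*128 = -3 - 160 = -163)
k + P = -163 + 310308/4981 = -501595/4981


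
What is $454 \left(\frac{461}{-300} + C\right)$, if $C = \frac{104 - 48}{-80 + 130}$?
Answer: $- \frac{1135}{6} \approx -189.17$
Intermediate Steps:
$C = \frac{28}{25}$ ($C = \frac{56}{50} = 56 \cdot \frac{1}{50} = \frac{28}{25} \approx 1.12$)
$454 \left(\frac{461}{-300} + C\right) = 454 \left(\frac{461}{-300} + \frac{28}{25}\right) = 454 \left(461 \left(- \frac{1}{300}\right) + \frac{28}{25}\right) = 454 \left(- \frac{461}{300} + \frac{28}{25}\right) = 454 \left(- \frac{5}{12}\right) = - \frac{1135}{6}$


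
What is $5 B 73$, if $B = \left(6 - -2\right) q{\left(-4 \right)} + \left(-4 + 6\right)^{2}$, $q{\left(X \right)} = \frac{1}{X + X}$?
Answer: $1095$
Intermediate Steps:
$q{\left(X \right)} = \frac{1}{2 X}$
$B = 3$ ($B = \left(6 - -2\right) \frac{1}{2 \left(-4\right)} + \left(-4 + 6\right)^{2} = \left(6 + 2\right) \frac{1}{2} \left(- \frac{1}{4}\right) + 2^{2} = 8 \left(- \frac{1}{8}\right) + 4 = -1 + 4 = 3$)
$5 B 73 = 5 \cdot 3 \cdot 73 = 15 \cdot 73 = 1095$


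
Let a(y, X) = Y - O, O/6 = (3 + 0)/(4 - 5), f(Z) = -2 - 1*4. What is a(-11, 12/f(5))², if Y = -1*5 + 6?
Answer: 361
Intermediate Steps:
Y = 1 (Y = -5 + 6 = 1)
f(Z) = -6 (f(Z) = -2 - 4 = -6)
O = -18 (O = 6*((3 + 0)/(4 - 5)) = 6*(3/(-1)) = 6*(3*(-1)) = 6*(-3) = -18)
a(y, X) = 19 (a(y, X) = 1 - 1*(-18) = 1 + 18 = 19)
a(-11, 12/f(5))² = 19² = 361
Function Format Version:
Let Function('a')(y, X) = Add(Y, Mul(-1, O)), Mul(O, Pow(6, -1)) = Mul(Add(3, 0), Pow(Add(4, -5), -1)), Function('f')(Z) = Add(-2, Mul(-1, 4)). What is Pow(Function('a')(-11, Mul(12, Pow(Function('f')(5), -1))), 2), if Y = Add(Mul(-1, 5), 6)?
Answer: 361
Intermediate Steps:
Y = 1 (Y = Add(-5, 6) = 1)
Function('f')(Z) = -6 (Function('f')(Z) = Add(-2, -4) = -6)
O = -18 (O = Mul(6, Mul(Add(3, 0), Pow(Add(4, -5), -1))) = Mul(6, Mul(3, Pow(-1, -1))) = Mul(6, Mul(3, -1)) = Mul(6, -3) = -18)
Function('a')(y, X) = 19 (Function('a')(y, X) = Add(1, Mul(-1, -18)) = Add(1, 18) = 19)
Pow(Function('a')(-11, Mul(12, Pow(Function('f')(5), -1))), 2) = Pow(19, 2) = 361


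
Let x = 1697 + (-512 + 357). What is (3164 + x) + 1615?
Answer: 6321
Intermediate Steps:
x = 1542 (x = 1697 - 155 = 1542)
(3164 + x) + 1615 = (3164 + 1542) + 1615 = 4706 + 1615 = 6321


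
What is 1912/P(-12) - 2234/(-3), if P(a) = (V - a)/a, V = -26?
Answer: 50054/21 ≈ 2383.5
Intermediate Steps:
P(a) = (-26 - a)/a
1912/P(-12) - 2234/(-3) = 1912/(((-26 - 1*(-12))/(-12))) - 2234/(-3) = 1912/((-(-26 + 12)/12)) - 2234*(-⅓) = 1912/((-1/12*(-14))) + 2234/3 = 1912/(7/6) + 2234/3 = 1912*(6/7) + 2234/3 = 11472/7 + 2234/3 = 50054/21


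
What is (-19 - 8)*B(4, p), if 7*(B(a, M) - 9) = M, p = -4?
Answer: -1593/7 ≈ -227.57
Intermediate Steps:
B(a, M) = 9 + M/7
(-19 - 8)*B(4, p) = (-19 - 8)*(9 + (1/7)*(-4)) = -27*(9 - 4/7) = -27*59/7 = -1593/7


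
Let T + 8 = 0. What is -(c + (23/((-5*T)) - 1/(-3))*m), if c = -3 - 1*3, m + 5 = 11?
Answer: 11/20 ≈ 0.55000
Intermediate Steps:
T = -8 (T = -8 + 0 = -8)
m = 6 (m = -5 + 11 = 6)
c = -6 (c = -3 - 3 = -6)
-(c + (23/((-5*T)) - 1/(-3))*m) = -(-6 + (23/((-5*(-8))) - 1/(-3))*6) = -(-6 + (23/40 - 1*(-1/3))*6) = -(-6 + (23*(1/40) + 1/3)*6) = -(-6 + (23/40 + 1/3)*6) = -(-6 + (109/120)*6) = -(-6 + 109/20) = -1*(-11/20) = 11/20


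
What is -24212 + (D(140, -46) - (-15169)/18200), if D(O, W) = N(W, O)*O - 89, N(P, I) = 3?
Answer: -62088433/2600 ≈ -23880.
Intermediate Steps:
D(O, W) = -89 + 3*O (D(O, W) = 3*O - 89 = -89 + 3*O)
-24212 + (D(140, -46) - (-15169)/18200) = -24212 + ((-89 + 3*140) - (-15169)/18200) = -24212 + ((-89 + 420) - (-15169)/18200) = -24212 + (331 - 1*(-2167/2600)) = -24212 + (331 + 2167/2600) = -24212 + 862767/2600 = -62088433/2600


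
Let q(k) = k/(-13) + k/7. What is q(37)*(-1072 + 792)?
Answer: -8880/13 ≈ -683.08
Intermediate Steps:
q(k) = 6*k/91 (q(k) = k*(-1/13) + k*(1/7) = -k/13 + k/7 = 6*k/91)
q(37)*(-1072 + 792) = ((6/91)*37)*(-1072 + 792) = (222/91)*(-280) = -8880/13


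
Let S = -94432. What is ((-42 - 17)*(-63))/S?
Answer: -3717/94432 ≈ -0.039362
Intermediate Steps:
((-42 - 17)*(-63))/S = ((-42 - 17)*(-63))/(-94432) = -59*(-63)*(-1/94432) = 3717*(-1/94432) = -3717/94432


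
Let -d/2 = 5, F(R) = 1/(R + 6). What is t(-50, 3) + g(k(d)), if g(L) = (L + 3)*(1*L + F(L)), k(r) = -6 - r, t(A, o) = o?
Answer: 317/10 ≈ 31.700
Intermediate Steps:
F(R) = 1/(6 + R)
d = -10 (d = -2*5 = -10)
g(L) = (3 + L)*(L + 1/(6 + L)) (g(L) = (L + 3)*(1*L + 1/(6 + L)) = (3 + L)*(L + 1/(6 + L)))
t(-50, 3) + g(k(d)) = 3 + (3 + (-6 - 1*(-10)) + (-6 - 1*(-10))*(3 + (-6 - 1*(-10)))*(6 + (-6 - 1*(-10))))/(6 + (-6 - 1*(-10))) = 3 + (3 + (-6 + 10) + (-6 + 10)*(3 + (-6 + 10))*(6 + (-6 + 10)))/(6 + (-6 + 10)) = 3 + (3 + 4 + 4*(3 + 4)*(6 + 4))/(6 + 4) = 3 + (3 + 4 + 4*7*10)/10 = 3 + (3 + 4 + 280)/10 = 3 + (⅒)*287 = 3 + 287/10 = 317/10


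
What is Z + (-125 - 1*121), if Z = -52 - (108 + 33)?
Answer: -439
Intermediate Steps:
Z = -193 (Z = -52 - 1*141 = -52 - 141 = -193)
Z + (-125 - 1*121) = -193 + (-125 - 1*121) = -193 + (-125 - 121) = -193 - 246 = -439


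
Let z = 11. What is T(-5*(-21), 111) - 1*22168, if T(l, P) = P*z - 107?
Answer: -21054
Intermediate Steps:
T(l, P) = -107 + 11*P (T(l, P) = P*11 - 107 = 11*P - 107 = -107 + 11*P)
T(-5*(-21), 111) - 1*22168 = (-107 + 11*111) - 1*22168 = (-107 + 1221) - 22168 = 1114 - 22168 = -21054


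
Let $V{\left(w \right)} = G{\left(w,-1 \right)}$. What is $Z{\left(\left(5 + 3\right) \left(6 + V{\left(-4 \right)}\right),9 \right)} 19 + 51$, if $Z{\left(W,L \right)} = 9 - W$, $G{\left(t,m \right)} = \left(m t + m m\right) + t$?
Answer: $-842$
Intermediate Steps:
$G{\left(t,m \right)} = t + m^{2} + m t$ ($G{\left(t,m \right)} = \left(m t + m^{2}\right) + t = \left(m^{2} + m t\right) + t = t + m^{2} + m t$)
$V{\left(w \right)} = 1$ ($V{\left(w \right)} = w + \left(-1\right)^{2} - w = w + 1 - w = 1$)
$Z{\left(\left(5 + 3\right) \left(6 + V{\left(-4 \right)}\right),9 \right)} 19 + 51 = \left(9 - \left(5 + 3\right) \left(6 + 1\right)\right) 19 + 51 = \left(9 - 8 \cdot 7\right) 19 + 51 = \left(9 - 56\right) 19 + 51 = \left(-47\right) 19 + 51 = -893 + 51 = -842$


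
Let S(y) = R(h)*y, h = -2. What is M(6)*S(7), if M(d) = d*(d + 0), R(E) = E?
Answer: -504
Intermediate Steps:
M(d) = d² (M(d) = d*d = d²)
S(y) = -2*y
M(6)*S(7) = 6²*(-2*7) = 36*(-14) = -504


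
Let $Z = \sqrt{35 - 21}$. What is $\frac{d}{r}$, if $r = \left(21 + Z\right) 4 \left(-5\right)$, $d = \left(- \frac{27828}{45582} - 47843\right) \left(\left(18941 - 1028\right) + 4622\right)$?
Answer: $\frac{4914449597589}{1853668} - \frac{234021409409 \sqrt{14}}{1853668} \approx 2.1788 \cdot 10^{6}$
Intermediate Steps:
$Z = \sqrt{14} \approx 3.7417$
$d = - \frac{8190749329315}{7597}$ ($d = \left(\left(-27828\right) \frac{1}{45582} - 47843\right) \left(17913 + 4622\right) = \left(- \frac{4638}{7597} - 47843\right) 22535 = \left(- \frac{363467909}{7597}\right) 22535 = - \frac{8190749329315}{7597} \approx -1.0782 \cdot 10^{9}$)
$r = -420 - 20 \sqrt{14}$ ($r = \left(21 + \sqrt{14}\right) 4 \left(-5\right) = \left(21 + \sqrt{14}\right) \left(-20\right) = -420 - 20 \sqrt{14} \approx -494.83$)
$\frac{d}{r} = - \frac{8190749329315}{7597 \left(-420 - 20 \sqrt{14}\right)}$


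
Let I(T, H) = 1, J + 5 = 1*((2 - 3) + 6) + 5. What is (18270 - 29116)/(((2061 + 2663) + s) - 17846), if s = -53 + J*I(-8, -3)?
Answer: 5423/6585 ≈ 0.82354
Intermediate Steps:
J = 5 (J = -5 + (1*((2 - 3) + 6) + 5) = -5 + (1*(-1 + 6) + 5) = -5 + (1*5 + 5) = -5 + (5 + 5) = -5 + 10 = 5)
s = -48 (s = -53 + 5*1 = -53 + 5 = -48)
(18270 - 29116)/(((2061 + 2663) + s) - 17846) = (18270 - 29116)/(((2061 + 2663) - 48) - 17846) = -10846/((4724 - 48) - 17846) = -10846/(4676 - 17846) = -10846/(-13170) = -10846*(-1/13170) = 5423/6585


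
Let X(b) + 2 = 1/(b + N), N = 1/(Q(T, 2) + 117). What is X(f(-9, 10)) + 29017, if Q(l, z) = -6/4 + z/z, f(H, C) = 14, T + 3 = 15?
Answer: 94705193/3264 ≈ 29015.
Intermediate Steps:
T = 12 (T = -3 + 15 = 12)
Q(l, z) = -½ (Q(l, z) = -6*¼ + 1 = -3/2 + 1 = -½)
N = 2/233 (N = 1/(-½ + 117) = 1/(233/2) = 2/233 ≈ 0.0085837)
X(b) = -2 + 1/(2/233 + b) (X(b) = -2 + 1/(b + 2/233) = -2 + 1/(2/233 + b))
X(f(-9, 10)) + 29017 = (229 - 466*14)/(2 + 233*14) + 29017 = (229 - 6524)/(2 + 3262) + 29017 = -6295/3264 + 29017 = 94705193/3264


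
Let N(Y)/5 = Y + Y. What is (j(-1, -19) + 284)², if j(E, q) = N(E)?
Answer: 75076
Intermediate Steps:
N(Y) = 10*Y (N(Y) = 5*(Y + Y) = 5*(2*Y) = 10*Y)
j(E, q) = 10*E
(j(-1, -19) + 284)² = (10*(-1) + 284)² = (-10 + 284)² = 274² = 75076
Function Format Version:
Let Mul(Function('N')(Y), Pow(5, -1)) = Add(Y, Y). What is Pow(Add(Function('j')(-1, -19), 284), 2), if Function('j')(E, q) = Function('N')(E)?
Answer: 75076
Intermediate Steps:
Function('N')(Y) = Mul(10, Y) (Function('N')(Y) = Mul(5, Add(Y, Y)) = Mul(5, Mul(2, Y)) = Mul(10, Y))
Function('j')(E, q) = Mul(10, E)
Pow(Add(Function('j')(-1, -19), 284), 2) = Pow(Add(Mul(10, -1), 284), 2) = Pow(Add(-10, 284), 2) = Pow(274, 2) = 75076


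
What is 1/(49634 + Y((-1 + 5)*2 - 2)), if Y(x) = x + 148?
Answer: 1/49788 ≈ 2.0085e-5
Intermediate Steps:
Y(x) = 148 + x
1/(49634 + Y((-1 + 5)*2 - 2)) = 1/(49634 + (148 + ((-1 + 5)*2 - 2))) = 1/(49634 + (148 + (4*2 - 2))) = 1/(49634 + (148 + (8 - 2))) = 1/(49634 + (148 + 6)) = 1/(49634 + 154) = 1/49788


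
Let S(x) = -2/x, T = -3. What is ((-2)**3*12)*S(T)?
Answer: -64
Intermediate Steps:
((-2)**3*12)*S(T) = ((-2)**3*12)*(-2/(-3)) = (-8*12)*(-2*(-1/3)) = -96*2/3 = -64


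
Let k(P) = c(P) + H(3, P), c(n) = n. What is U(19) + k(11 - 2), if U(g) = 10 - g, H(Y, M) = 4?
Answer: 4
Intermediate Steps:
k(P) = 4 + P (k(P) = P + 4 = 4 + P)
U(19) + k(11 - 2) = (10 - 1*19) + (4 + (11 - 2)) = (10 - 19) + (4 + 9) = -9 + 13 = 4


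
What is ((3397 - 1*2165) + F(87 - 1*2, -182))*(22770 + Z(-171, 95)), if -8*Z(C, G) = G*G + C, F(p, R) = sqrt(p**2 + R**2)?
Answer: 26689124 + 86653*sqrt(40349)/4 ≈ 3.1041e+7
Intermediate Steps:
F(p, R) = sqrt(R**2 + p**2)
Z(C, G) = -C/8 - G**2/8 (Z(C, G) = -(G*G + C)/8 = -(G**2 + C)/8 = -(C + G**2)/8 = -C/8 - G**2/8)
((3397 - 1*2165) + F(87 - 1*2, -182))*(22770 + Z(-171, 95)) = ((3397 - 1*2165) + sqrt((-182)**2 + (87 - 1*2)**2))*(22770 + (-1/8*(-171) - 1/8*95**2)) = ((3397 - 2165) + sqrt(33124 + (87 - 2)**2))*(22770 + (171/8 - 1/8*9025)) = (1232 + sqrt(33124 + 85**2))*(22770 + (171/8 - 9025/8)) = (1232 + sqrt(33124 + 7225))*(22770 - 4427/4) = (1232 + sqrt(40349))*(86653/4) = 26689124 + 86653*sqrt(40349)/4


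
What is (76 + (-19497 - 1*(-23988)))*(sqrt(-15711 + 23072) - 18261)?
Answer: -83397987 + 4567*sqrt(7361) ≈ -8.3006e+7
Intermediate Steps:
(76 + (-19497 - 1*(-23988)))*(sqrt(-15711 + 23072) - 18261) = (76 + (-19497 + 23988))*(sqrt(7361) - 18261) = (76 + 4491)*(-18261 + sqrt(7361)) = 4567*(-18261 + sqrt(7361)) = -83397987 + 4567*sqrt(7361)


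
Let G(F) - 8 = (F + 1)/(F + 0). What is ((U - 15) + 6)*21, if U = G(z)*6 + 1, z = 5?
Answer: 4956/5 ≈ 991.20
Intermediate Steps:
G(F) = 8 + (1 + F)/F (G(F) = 8 + (F + 1)/(F + 0) = 8 + (1 + F)/F)
U = 281/5 (U = (9 + 1/5)*6 + 1 = (46/5)*6 + 1 = 276/5 + 1 = 281/5 ≈ 56.200)
((U - 15) + 6)*21 = ((281/5 - 15) + 6)*21 = (206/5 + 6)*21 = (236/5)*21 = 4956/5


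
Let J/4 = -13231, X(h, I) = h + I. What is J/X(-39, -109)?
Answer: 13231/37 ≈ 357.59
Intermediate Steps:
X(h, I) = I + h
J = -52924 (J = 4*(-13231) = -52924)
J/X(-39, -109) = -52924/(-109 - 39) = -52924/(-148) = -52924*(-1/148) = 13231/37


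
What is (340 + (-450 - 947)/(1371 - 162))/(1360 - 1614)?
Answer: -409663/307086 ≈ -1.3340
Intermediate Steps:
(340 + (-450 - 947)/(1371 - 162))/(1360 - 1614) = (340 - 1397/1209)/(-254) = (340 - 1397*1/1209)*(-1/254) = (340 - 1397/1209)*(-1/254) = (409663/1209)*(-1/254) = -409663/307086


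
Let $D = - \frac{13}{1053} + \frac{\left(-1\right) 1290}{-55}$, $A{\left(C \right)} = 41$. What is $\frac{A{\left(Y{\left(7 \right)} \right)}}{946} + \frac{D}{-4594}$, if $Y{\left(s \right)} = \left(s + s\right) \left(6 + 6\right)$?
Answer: $\frac{305918}{8000451} \approx 0.038238$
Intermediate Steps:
$Y{\left(s \right)} = 24 s$ ($Y{\left(s \right)} = 2 s 12 = 24 s$)
$D = \frac{20887}{891}$ ($D = \left(-13\right) \frac{1}{1053} - - \frac{258}{11} = - \frac{1}{81} + \frac{258}{11} = \frac{20887}{891} \approx 23.442$)
$\frac{A{\left(Y{\left(7 \right)} \right)}}{946} + \frac{D}{-4594} = \frac{41}{946} + \frac{20887}{891 \left(-4594\right)} = 41 \cdot \frac{1}{946} + \frac{20887}{891} \left(- \frac{1}{4594}\right) = \frac{41}{946} - \frac{20887}{4093254} = \frac{305918}{8000451}$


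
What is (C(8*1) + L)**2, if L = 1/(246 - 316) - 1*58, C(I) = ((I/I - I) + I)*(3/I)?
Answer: 260467321/78400 ≈ 3322.3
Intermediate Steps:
C(I) = 3/I (C(I) = ((1 - I) + I)*(3/I) = 1*(3/I) = 3/I)
L = -4061/70 (L = 1/(-70) - 58 = -1/70 - 58 = -4061/70 ≈ -58.014)
(C(8*1) + L)**2 = (3/((8*1)) - 4061/70)**2 = (3/8 - 4061/70)**2 = (-16139/280)**2 = 260467321/78400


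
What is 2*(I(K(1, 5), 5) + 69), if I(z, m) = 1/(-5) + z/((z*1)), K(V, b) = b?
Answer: 698/5 ≈ 139.60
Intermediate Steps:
I(z, m) = 4/5 (I(z, m) = 1*(-1/5) + z/z = -1/5 + 1 = 4/5)
2*(I(K(1, 5), 5) + 69) = 2*(4/5 + 69) = 2*(349/5) = 698/5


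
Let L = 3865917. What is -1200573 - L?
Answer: -5066490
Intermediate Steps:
-1200573 - L = -1200573 - 1*3865917 = -1200573 - 3865917 = -5066490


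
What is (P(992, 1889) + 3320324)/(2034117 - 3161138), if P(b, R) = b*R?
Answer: -5194212/1127021 ≈ -4.6088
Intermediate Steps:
P(b, R) = R*b
(P(992, 1889) + 3320324)/(2034117 - 3161138) = (1889*992 + 3320324)/(2034117 - 3161138) = (1873888 + 3320324)/(-1127021) = 5194212*(-1/1127021) = -5194212/1127021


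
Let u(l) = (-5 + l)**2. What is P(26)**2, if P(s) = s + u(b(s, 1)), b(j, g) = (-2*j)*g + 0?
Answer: 10725625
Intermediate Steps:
b(j, g) = -2*g*j (b(j, g) = -2*g*j + 0 = -2*g*j)
P(s) = s + (-5 - 2*s)**2 (P(s) = s + (-5 - 2*1*s)**2 = s + (-5 - 2*s)**2)
P(26)**2 = (26 + (5 + 2*26)**2)**2 = (26 + (5 + 52)**2)**2 = (26 + 57**2)**2 = (26 + 3249)**2 = 3275**2 = 10725625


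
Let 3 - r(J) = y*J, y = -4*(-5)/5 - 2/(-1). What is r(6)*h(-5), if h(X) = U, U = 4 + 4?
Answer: -264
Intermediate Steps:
y = 6 (y = 20*(⅕) - 2*(-1) = 4 + 2 = 6)
U = 8
h(X) = 8
r(J) = 3 - 6*J
r(6)*h(-5) = (3 - 6*6)*8 = (3 - 36)*8 = -33*8 = -264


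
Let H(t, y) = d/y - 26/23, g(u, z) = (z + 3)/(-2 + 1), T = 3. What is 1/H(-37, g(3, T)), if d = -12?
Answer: 23/20 ≈ 1.1500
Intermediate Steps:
g(u, z) = -3 - z (g(u, z) = (3 + z)/(-1) = (3 + z)*(-1) = -3 - z)
H(t, y) = -26/23 - 12/y (H(t, y) = -12/y - 26/23 = -26/23 - 12/y)
1/H(-37, g(3, T)) = 1/(-26/23 - 12/(-3 - 1*3)) = 1/(-26/23 - 12/(-3 - 3)) = 1/(-26/23 - 12/(-6)) = 1/(-26/23 - 12*(-1/6)) = 1/(-26/23 + 2) = 1/(20/23) = 23/20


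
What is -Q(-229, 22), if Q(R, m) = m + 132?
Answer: -154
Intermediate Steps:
Q(R, m) = 132 + m
-Q(-229, 22) = -(132 + 22) = -1*154 = -154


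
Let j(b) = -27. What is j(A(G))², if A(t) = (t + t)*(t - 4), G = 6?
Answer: 729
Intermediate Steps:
A(t) = 2*t*(-4 + t) (A(t) = (2*t)*(-4 + t) = 2*t*(-4 + t))
j(A(G))² = (-27)² = 729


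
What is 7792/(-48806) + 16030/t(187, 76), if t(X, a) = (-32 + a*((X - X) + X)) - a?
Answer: 168115453/172089956 ≈ 0.97690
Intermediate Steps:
t(X, a) = -32 - a + X*a (t(X, a) = (-32 + a*(0 + X)) - a = (-32 + a*X) - a = (-32 + X*a) - a = -32 - a + X*a)
7792/(-48806) + 16030/t(187, 76) = 7792/(-48806) + 16030/(-32 - 1*76 + 187*76) = 7792*(-1/48806) + 16030/(-32 - 76 + 14212) = -3896/24403 + 16030/14104 = -3896/24403 + 16030*(1/14104) = -3896/24403 + 8015/7052 = 168115453/172089956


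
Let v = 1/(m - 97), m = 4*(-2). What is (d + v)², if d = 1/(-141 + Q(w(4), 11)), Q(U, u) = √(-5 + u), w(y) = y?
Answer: 5345638/19355765625 + 4624*√6/2765109375 ≈ 0.00028027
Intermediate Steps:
m = -8
v = -1/105 (v = 1/(-8 - 97) = 1/(-105) = -1/105 ≈ -0.0095238)
d = 1/(-141 + √6) (d = 1/(-141 + √(-5 + 11)) = 1/(-141 + √6) ≈ -0.0072176)
(d + v)² = ((-47/6625 - √6/19875) - 1/105)² = (-2312/139125 - √6/19875)²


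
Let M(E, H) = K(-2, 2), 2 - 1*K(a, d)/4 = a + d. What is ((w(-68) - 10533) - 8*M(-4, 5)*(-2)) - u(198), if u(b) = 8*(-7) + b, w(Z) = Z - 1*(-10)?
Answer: -10605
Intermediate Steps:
K(a, d) = 8 - 4*a - 4*d (K(a, d) = 8 - 4*(a + d) = 8 + (-4*a - 4*d) = 8 - 4*a - 4*d)
w(Z) = 10 + Z (w(Z) = Z + 10 = 10 + Z)
M(E, H) = 8 (M(E, H) = 8 - 4*(-2) - 4*2 = 8 + 8 - 8 = 8)
u(b) = -56 + b
((w(-68) - 10533) - 8*M(-4, 5)*(-2)) - u(198) = (((10 - 68) - 10533) - 8*8*(-2)) - (-56 + 198) = ((-58 - 10533) - 64*(-2)) - 1*142 = (-10591 + 128) - 142 = -10463 - 142 = -10605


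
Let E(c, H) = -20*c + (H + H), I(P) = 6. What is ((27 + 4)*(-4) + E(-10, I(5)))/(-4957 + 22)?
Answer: -88/4935 ≈ -0.017832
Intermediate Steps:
E(c, H) = -20*c + 2*H
((27 + 4)*(-4) + E(-10, I(5)))/(-4957 + 22) = ((27 + 4)*(-4) + (-20*(-10) + 2*6))/(-4957 + 22) = (31*(-4) + (200 + 12))/(-4935) = (-124 + 212)*(-1/4935) = 88*(-1/4935) = -88/4935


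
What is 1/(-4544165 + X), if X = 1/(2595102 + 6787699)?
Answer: -9382801/42636995906164 ≈ -2.2006e-7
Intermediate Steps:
X = 1/9382801 ≈ 1.0658e-7
1/(-4544165 + X) = 1/(-4544165 + 1/9382801) = 1/(-42636995906164/9382801) = -9382801/42636995906164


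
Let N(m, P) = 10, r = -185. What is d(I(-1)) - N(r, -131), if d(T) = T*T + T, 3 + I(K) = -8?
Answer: 100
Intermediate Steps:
I(K) = -11 (I(K) = -3 - 8 = -11)
d(T) = T + T**2 (d(T) = T**2 + T = T + T**2)
d(I(-1)) - N(r, -131) = -11*(1 - 11) - 1*10 = -11*(-10) - 10 = 110 - 10 = 100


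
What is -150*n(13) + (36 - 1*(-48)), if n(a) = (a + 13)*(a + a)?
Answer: -101316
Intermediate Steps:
n(a) = 2*a*(13 + a) (n(a) = (13 + a)*(2*a) = 2*a*(13 + a))
-150*n(13) + (36 - 1*(-48)) = -300*13*(13 + 13) + (36 - 1*(-48)) = -300*13*26 + (36 + 48) = -150*676 + 84 = -101400 + 84 = -101316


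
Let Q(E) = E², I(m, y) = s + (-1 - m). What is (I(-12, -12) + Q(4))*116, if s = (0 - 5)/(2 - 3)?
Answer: 3712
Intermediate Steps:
s = 5 (s = -5/(-1) = -5*(-1) = 5)
I(m, y) = 4 - m (I(m, y) = 5 + (-1 - m) = 4 - m)
(I(-12, -12) + Q(4))*116 = ((4 - 1*(-12)) + 4²)*116 = ((4 + 12) + 16)*116 = (16 + 16)*116 = 32*116 = 3712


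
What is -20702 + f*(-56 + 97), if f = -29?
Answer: -21891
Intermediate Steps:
-20702 + f*(-56 + 97) = -20702 - 29*(-56 + 97) = -20702 - 29*41 = -20702 - 1189 = -21891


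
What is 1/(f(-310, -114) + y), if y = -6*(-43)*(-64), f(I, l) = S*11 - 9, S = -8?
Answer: -1/16609 ≈ -6.0208e-5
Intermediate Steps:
f(I, l) = -97 (f(I, l) = -8*11 - 9 = -88 - 9 = -97)
y = -16512 (y = 258*(-64) = -16512)
1/(f(-310, -114) + y) = 1/(-97 - 16512) = 1/(-16609) = -1/16609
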